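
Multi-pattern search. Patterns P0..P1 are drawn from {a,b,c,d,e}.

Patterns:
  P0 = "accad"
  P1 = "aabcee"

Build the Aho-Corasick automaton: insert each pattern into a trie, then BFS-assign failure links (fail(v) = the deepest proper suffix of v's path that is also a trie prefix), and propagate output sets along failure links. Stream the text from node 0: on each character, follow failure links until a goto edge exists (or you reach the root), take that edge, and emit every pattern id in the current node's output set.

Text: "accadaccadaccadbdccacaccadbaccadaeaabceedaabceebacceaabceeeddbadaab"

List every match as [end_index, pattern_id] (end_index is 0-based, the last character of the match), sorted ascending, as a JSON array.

Build:
Trie nodes:
  n0 'ε': a→1
  n1 'a': a→6 c→2
  n2 'ac': c→3
  n3 'acc': a→4
  n4 'acca': d→5
  n5 'accad': ·  [P0 ends]
  n6 'aa': b→7
  n7 'aab': c→8
  n8 'aabc': e→9
  n9 'aabce': e→10
  n10 'aabcee': ·  [P1 ends]

Failure links (BFS by depth):
  fail(1) 'a': from fail(0)=0 chase 'a': 0 ⇒ 0;  out=∅∪out(0)=∅
  fail(2) 'ac': from fail(1)=0 chase 'c': 0 ⇒ 0;  out=∅∪out(0)=∅
  fail(6) 'aa': from fail(1)=0 chase 'a': 0 ⇒ 1;  out=∅∪out(1)=∅
  fail(3) 'acc': from fail(2)=0 chase 'c': 0 ⇒ 0;  out=∅∪out(0)=∅
  fail(7) 'aab': from fail(6)=1 chase 'b': 1→0 ⇒ 0;  out=∅∪out(0)=∅
  fail(4) 'acca': from fail(3)=0 chase 'a': 0 ⇒ 1;  out=∅∪out(1)=∅
  fail(8) 'aabc': from fail(7)=0 chase 'c': 0 ⇒ 0;  out=∅∪out(0)=∅
  fail(5) 'accad': from fail(4)=1 chase 'd': 1→0 ⇒ 0;  out={0}∪out(0)={0}
  fail(9) 'aabce': from fail(8)=0 chase 'e': 0 ⇒ 0;  out=∅∪out(0)=∅
  fail(10) 'aabcee': from fail(9)=0 chase 'e': 0 ⇒ 0;  out={1}∪out(0)={1}

Scan:
pos 0 'a': at 1
pos 1 'c': at 2
pos 2 'c': at 3
pos 3 'a': at 4
pos 4 'd': at 5  ** P0@[0:4]
pos 5 'a': at 1 (via fail)
pos 6 'c': at 2
pos 7 'c': at 3
pos 8 'a': at 4
pos 9 'd': at 5  ** P0@[5:9]
pos 10 'a': at 1 (via fail)
pos 11 'c': at 2
pos 12 'c': at 3
pos 13 'a': at 4
pos 14 'd': at 5  ** P0@[10:14]
pos 15 'b': at 0 (via fail)
pos 16 'd': at 0
pos 17 'c': at 0
pos 18 'c': at 0
pos 19 'a': at 1
pos 20 'c': at 2
pos 21 'a': at 1 (via fail)
pos 22 'c': at 2
pos 23 'c': at 3
pos 24 'a': at 4
pos 25 'd': at 5  ** P0@[21:25]
pos 26 'b': at 0 (via fail)
pos 27 'a': at 1
pos 28 'c': at 2
pos 29 'c': at 3
pos 30 'a': at 4
pos 31 'd': at 5  ** P0@[27:31]
pos 32 'a': at 1 (via fail)
pos 33 'e': at 0 (via fail)
pos 34 'a': at 1
pos 35 'a': at 6
pos 36 'b': at 7
pos 37 'c': at 8
pos 38 'e': at 9
pos 39 'e': at 10  ** P1@[34:39]
pos 40 'd': at 0 (via fail)
pos 41 'a': at 1
pos 42 'a': at 6
pos 43 'b': at 7
pos 44 'c': at 8
pos 45 'e': at 9
pos 46 'e': at 10  ** P1@[41:46]
pos 47 'b': at 0 (via fail)
pos 48 'a': at 1
pos 49 'c': at 2
pos 50 'c': at 3
pos 51 'e': at 0 (via fail)
pos 52 'a': at 1
pos 53 'a': at 6
pos 54 'b': at 7
pos 55 'c': at 8
pos 56 'e': at 9
pos 57 'e': at 10  ** P1@[52:57]
pos 58 'e': at 0 (via fail)
pos 59 'd': at 0
pos 60 'd': at 0
pos 61 'b': at 0
pos 62 'a': at 1
pos 63 'd': at 0 (via fail)
pos 64 'a': at 1
pos 65 'a': at 6
pos 66 'b': at 7

Result: [[4,0],[9,0],[14,0],[25,0],[31,0],[39,1],[46,1],[57,1]]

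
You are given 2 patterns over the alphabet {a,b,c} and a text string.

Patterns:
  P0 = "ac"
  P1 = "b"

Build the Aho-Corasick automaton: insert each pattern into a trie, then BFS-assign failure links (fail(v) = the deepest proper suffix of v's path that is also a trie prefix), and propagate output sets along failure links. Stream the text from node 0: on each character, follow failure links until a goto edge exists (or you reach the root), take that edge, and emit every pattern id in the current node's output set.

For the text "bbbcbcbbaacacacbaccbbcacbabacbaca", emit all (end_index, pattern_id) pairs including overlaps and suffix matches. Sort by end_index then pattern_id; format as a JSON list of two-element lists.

Build automaton:
Trie nodes:
  0='ε' goto a→1 b→3
  1='a' goto c→2
  2='ac' goto ·  ←P0
  3='b' goto ·  ←P1

Failure links (BFS by depth):
  n1('a'): parent n0 fail=0; on 'a' 0 → fail=0;  out ∅∪∅=∅
  n3('b'): parent n0 fail=0; on 'b' 0 → fail=0;  out {1}∪∅={1}
  n2('ac'): parent n1 fail=0; on 'c' 0 → fail=0;  out {0}∪∅={0}

Run:
[0] read 'b'  n0⇒n3  emit P1@[0:0]
[1] read 'b'  n3⇒n3 (via fail)  emit P1@[1:1]
[2] read 'b'  n3⇒n3 (via fail)  emit P1@[2:2]
[3] read 'c'  n3⇒n0 (via fail)
[4] read 'b'  n0⇒n3  emit P1@[4:4]
[5] read 'c'  n3⇒n0 (via fail)
[6] read 'b'  n0⇒n3  emit P1@[6:6]
[7] read 'b'  n3⇒n3 (via fail)  emit P1@[7:7]
[8] read 'a'  n3⇒n1 (via fail)
[9] read 'a'  n1⇒n1 (via fail)
[10] read 'c'  n1⇒n2  emit P0@[9:10]
[11] read 'a'  n2⇒n1 (via fail)
[12] read 'c'  n1⇒n2  emit P0@[11:12]
[13] read 'a'  n2⇒n1 (via fail)
[14] read 'c'  n1⇒n2  emit P0@[13:14]
[15] read 'b'  n2⇒n3 (via fail)  emit P1@[15:15]
[16] read 'a'  n3⇒n1 (via fail)
[17] read 'c'  n1⇒n2  emit P0@[16:17]
[18] read 'c'  n2⇒n0 (via fail)
[19] read 'b'  n0⇒n3  emit P1@[19:19]
[20] read 'b'  n3⇒n3 (via fail)  emit P1@[20:20]
[21] read 'c'  n3⇒n0 (via fail)
[22] read 'a'  n0⇒n1
[23] read 'c'  n1⇒n2  emit P0@[22:23]
[24] read 'b'  n2⇒n3 (via fail)  emit P1@[24:24]
[25] read 'a'  n3⇒n1 (via fail)
[26] read 'b'  n1⇒n3 (via fail)  emit P1@[26:26]
[27] read 'a'  n3⇒n1 (via fail)
[28] read 'c'  n1⇒n2  emit P0@[27:28]
[29] read 'b'  n2⇒n3 (via fail)  emit P1@[29:29]
[30] read 'a'  n3⇒n1 (via fail)
[31] read 'c'  n1⇒n2  emit P0@[30:31]
[32] read 'a'  n2⇒n1 (via fail)

All matches (sorted): [[0,1],[1,1],[2,1],[4,1],[6,1],[7,1],[10,0],[12,0],[14,0],[15,1],[17,0],[19,1],[20,1],[23,0],[24,1],[26,1],[28,0],[29,1],[31,0]]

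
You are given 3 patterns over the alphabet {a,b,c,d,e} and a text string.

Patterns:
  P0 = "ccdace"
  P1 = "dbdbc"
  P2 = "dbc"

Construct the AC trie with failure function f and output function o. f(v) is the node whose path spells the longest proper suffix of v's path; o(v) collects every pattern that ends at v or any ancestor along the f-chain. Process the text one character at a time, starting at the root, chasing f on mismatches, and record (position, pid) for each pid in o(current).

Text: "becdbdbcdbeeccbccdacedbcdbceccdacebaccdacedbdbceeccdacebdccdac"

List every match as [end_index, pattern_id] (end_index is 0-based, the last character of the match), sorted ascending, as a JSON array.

Construct AC machine:
Trie nodes:
  0='ε' goto c→1 d→7
  1='c' goto c→2
  2='cc' goto d→3
  3='ccd' goto a→4
  4='ccda' goto c→5
  5='ccdac' goto e→6
  6='ccdace' goto ·  ←P0
  7='d' goto b→8
  8='db' goto c→12 d→9
  9='dbd' goto b→10
  10='dbdb' goto c→11
  11='dbdbc' goto ·  ←P1
  12='dbc' goto ·  ←P2

Failure links (BFS by depth):
  fail(1) 'c': from fail(0)=0 chase 'c': 0 ⇒ 0;  out=∅∪out(0)=∅
  fail(7) 'd': from fail(0)=0 chase 'd': 0 ⇒ 0;  out=∅∪out(0)=∅
  fail(2) 'cc': from fail(1)=0 chase 'c': 0 ⇒ 1;  out=∅∪out(1)=∅
  fail(8) 'db': from fail(7)=0 chase 'b': 0 ⇒ 0;  out=∅∪out(0)=∅
  fail(3) 'ccd': from fail(2)=1 chase 'd': 1→0 ⇒ 7;  out=∅∪out(7)=∅
  fail(9) 'dbd': from fail(8)=0 chase 'd': 0 ⇒ 7;  out=∅∪out(7)=∅
  fail(12) 'dbc': from fail(8)=0 chase 'c': 0 ⇒ 1;  out={2}∪out(1)={2}
  fail(4) 'ccda': from fail(3)=7 chase 'a': 7→0 ⇒ 0;  out=∅∪out(0)=∅
  fail(10) 'dbdb': from fail(9)=7 chase 'b': 7 ⇒ 8;  out=∅∪out(8)=∅
  fail(5) 'ccdac': from fail(4)=0 chase 'c': 0 ⇒ 1;  out=∅∪out(1)=∅
  fail(11) 'dbdbc': from fail(10)=8 chase 'c': 8 ⇒ 12;  out={1}∪out(12)={1,2}
  fail(6) 'ccdace': from fail(5)=1 chase 'e': 1→0 ⇒ 0;  out={0}∪out(0)={0}

Text stream:
[0] read 'b'  n0⇒n0
[1] read 'e'  n0⇒n0
[2] read 'c'  n0⇒n1
[3] read 'd'  n1⇒n7 (via fail)
[4] read 'b'  n7⇒n8
[5] read 'd'  n8⇒n9
[6] read 'b'  n9⇒n10
[7] read 'c'  n10⇒n11  → match P1@[3:7],P2@[5:7]
[8] read 'd'  n11⇒n7 (via fail)
[9] read 'b'  n7⇒n8
[10] read 'e'  n8⇒n0 (via fail)
[11] read 'e'  n0⇒n0
[12] read 'c'  n0⇒n1
[13] read 'c'  n1⇒n2
[14] read 'b'  n2⇒n0 (via fail)
[15] read 'c'  n0⇒n1
[16] read 'c'  n1⇒n2
[17] read 'd'  n2⇒n3
[18] read 'a'  n3⇒n4
[19] read 'c'  n4⇒n5
[20] read 'e'  n5⇒n6  → match P0@[15:20]
[21] read 'd'  n6⇒n7 (via fail)
[22] read 'b'  n7⇒n8
[23] read 'c'  n8⇒n12  → match P2@[21:23]
[24] read 'd'  n12⇒n7 (via fail)
[25] read 'b'  n7⇒n8
[26] read 'c'  n8⇒n12  → match P2@[24:26]
[27] read 'e'  n12⇒n0 (via fail)
[28] read 'c'  n0⇒n1
[29] read 'c'  n1⇒n2
[30] read 'd'  n2⇒n3
[31] read 'a'  n3⇒n4
[32] read 'c'  n4⇒n5
[33] read 'e'  n5⇒n6  → match P0@[28:33]
[34] read 'b'  n6⇒n0 (via fail)
[35] read 'a'  n0⇒n0
[36] read 'c'  n0⇒n1
[37] read 'c'  n1⇒n2
[38] read 'd'  n2⇒n3
[39] read 'a'  n3⇒n4
[40] read 'c'  n4⇒n5
[41] read 'e'  n5⇒n6  → match P0@[36:41]
[42] read 'd'  n6⇒n7 (via fail)
[43] read 'b'  n7⇒n8
[44] read 'd'  n8⇒n9
[45] read 'b'  n9⇒n10
[46] read 'c'  n10⇒n11  → match P1@[42:46],P2@[44:46]
[47] read 'e'  n11⇒n0 (via fail)
[48] read 'e'  n0⇒n0
[49] read 'c'  n0⇒n1
[50] read 'c'  n1⇒n2
[51] read 'd'  n2⇒n3
[52] read 'a'  n3⇒n4
[53] read 'c'  n4⇒n5
[54] read 'e'  n5⇒n6  → match P0@[49:54]
[55] read 'b'  n6⇒n0 (via fail)
[56] read 'd'  n0⇒n7
[57] read 'c'  n7⇒n1 (via fail)
[58] read 'c'  n1⇒n2
[59] read 'd'  n2⇒n3
[60] read 'a'  n3⇒n4
[61] read 'c'  n4⇒n5

All matches (sorted): [[7,1],[7,2],[20,0],[23,2],[26,2],[33,0],[41,0],[46,1],[46,2],[54,0]]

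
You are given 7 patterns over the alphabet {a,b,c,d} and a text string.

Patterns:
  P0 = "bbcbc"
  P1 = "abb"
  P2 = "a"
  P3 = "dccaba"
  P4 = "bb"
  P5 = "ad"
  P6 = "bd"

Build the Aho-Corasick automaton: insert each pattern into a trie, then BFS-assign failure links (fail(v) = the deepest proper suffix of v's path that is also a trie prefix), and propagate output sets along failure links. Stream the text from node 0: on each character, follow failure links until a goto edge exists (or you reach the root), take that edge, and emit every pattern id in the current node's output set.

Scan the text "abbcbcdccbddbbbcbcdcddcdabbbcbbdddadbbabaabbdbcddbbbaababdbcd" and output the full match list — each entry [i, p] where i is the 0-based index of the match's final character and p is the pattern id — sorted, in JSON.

Construct AC machine:
Trie (insert patterns):
  0='ε' goto a→6 b→1 d→9
  1='b' goto b→2 d→16
  2='bb' goto c→3  [P4 ends]
  3='bbc' goto b→4
  4='bbcb' goto c→5
  5='bbcbc' goto ·  [P0 ends]
  6='a' goto b→7 d→15  [P2 ends]
  7='ab' goto b→8
  8='abb' goto ·  [P1 ends]
  9='d' goto c→10
  10='dc' goto c→11
  11='dcc' goto a→12
  12='dcca' goto b→13
  13='dccab' goto a→14
  14='dccaba' goto ·  [P3 ends]
  15='ad' goto ·  [P5 ends]
  16='bd' goto ·  [P6 ends]

BFS fail/out derivation:
  fail(1) 'b': from fail(0)=0 chase 'b': 0 ⇒ 0;  out=∅∪out(0)=∅
  fail(6) 'a': from fail(0)=0 chase 'a': 0 ⇒ 0;  out={2}∪out(0)={2}
  fail(9) 'd': from fail(0)=0 chase 'd': 0 ⇒ 0;  out=∅∪out(0)=∅
  fail(2) 'bb': from fail(1)=0 chase 'b': 0 ⇒ 1;  out={4}∪out(1)={4}
  fail(7) 'ab': from fail(6)=0 chase 'b': 0 ⇒ 1;  out=∅∪out(1)=∅
  fail(10) 'dc': from fail(9)=0 chase 'c': 0 ⇒ 0;  out=∅∪out(0)=∅
  fail(15) 'ad': from fail(6)=0 chase 'd': 0 ⇒ 9;  out={5}∪out(9)={5}
  fail(16) 'bd': from fail(1)=0 chase 'd': 0 ⇒ 9;  out={6}∪out(9)={6}
  fail(3) 'bbc': from fail(2)=1 chase 'c': 1→0 ⇒ 0;  out=∅∪out(0)=∅
  fail(8) 'abb': from fail(7)=1 chase 'b': 1 ⇒ 2;  out={1}∪out(2)={1,4}
  fail(11) 'dcc': from fail(10)=0 chase 'c': 0 ⇒ 0;  out=∅∪out(0)=∅
  fail(4) 'bbcb': from fail(3)=0 chase 'b': 0 ⇒ 1;  out=∅∪out(1)=∅
  fail(12) 'dcca': from fail(11)=0 chase 'a': 0 ⇒ 6;  out=∅∪out(6)={2}
  fail(5) 'bbcbc': from fail(4)=1 chase 'c': 1→0 ⇒ 0;  out={0}∪out(0)={0}
  fail(13) 'dccab': from fail(12)=6 chase 'b': 6 ⇒ 7;  out=∅∪out(7)=∅
  fail(14) 'dccaba': from fail(13)=7 chase 'a': 7→1→0 ⇒ 6;  out={3}∪out(6)={2,3}

Scan:
[0] read 'a'  n0⇒n6  → match P2@[0:0]
[1] read 'b'  n6⇒n7
[2] read 'b'  n7⇒n8  → match P1@[0:2],P4@[1:2]
[3] read 'c'  n8⇒n3 (via fail)
[4] read 'b'  n3⇒n4
[5] read 'c'  n4⇒n5  → match P0@[1:5]
[6] read 'd'  n5⇒n9 (via fail)
[7] read 'c'  n9⇒n10
[8] read 'c'  n10⇒n11
[9] read 'b'  n11⇒n1 (via fail)
[10] read 'd'  n1⇒n16  → match P6@[9:10]
[11] read 'd'  n16⇒n9 (via fail)
[12] read 'b'  n9⇒n1 (via fail)
[13] read 'b'  n1⇒n2  → match P4@[12:13]
[14] read 'b'  n2⇒n2 (via fail)  → match P4@[13:14]
[15] read 'c'  n2⇒n3
[16] read 'b'  n3⇒n4
[17] read 'c'  n4⇒n5  → match P0@[13:17]
[18] read 'd'  n5⇒n9 (via fail)
[19] read 'c'  n9⇒n10
[20] read 'd'  n10⇒n9 (via fail)
[21] read 'd'  n9⇒n9 (via fail)
[22] read 'c'  n9⇒n10
[23] read 'd'  n10⇒n9 (via fail)
[24] read 'a'  n9⇒n6 (via fail)  → match P2@[24:24]
[25] read 'b'  n6⇒n7
[26] read 'b'  n7⇒n8  → match P1@[24:26],P4@[25:26]
[27] read 'b'  n8⇒n2 (via fail)  → match P4@[26:27]
[28] read 'c'  n2⇒n3
[29] read 'b'  n3⇒n4
[30] read 'b'  n4⇒n2 (via fail)  → match P4@[29:30]
[31] read 'd'  n2⇒n16 (via fail)  → match P6@[30:31]
[32] read 'd'  n16⇒n9 (via fail)
[33] read 'd'  n9⇒n9 (via fail)
[34] read 'a'  n9⇒n6 (via fail)  → match P2@[34:34]
[35] read 'd'  n6⇒n15  → match P5@[34:35]
[36] read 'b'  n15⇒n1 (via fail)
[37] read 'b'  n1⇒n2  → match P4@[36:37]
[38] read 'a'  n2⇒n6 (via fail)  → match P2@[38:38]
[39] read 'b'  n6⇒n7
[40] read 'a'  n7⇒n6 (via fail)  → match P2@[40:40]
[41] read 'a'  n6⇒n6 (via fail)  → match P2@[41:41]
[42] read 'b'  n6⇒n7
[43] read 'b'  n7⇒n8  → match P1@[41:43],P4@[42:43]
[44] read 'd'  n8⇒n16 (via fail)  → match P6@[43:44]
[45] read 'b'  n16⇒n1 (via fail)
[46] read 'c'  n1⇒n0 (via fail)
[47] read 'd'  n0⇒n9
[48] read 'd'  n9⇒n9 (via fail)
[49] read 'b'  n9⇒n1 (via fail)
[50] read 'b'  n1⇒n2  → match P4@[49:50]
[51] read 'b'  n2⇒n2 (via fail)  → match P4@[50:51]
[52] read 'a'  n2⇒n6 (via fail)  → match P2@[52:52]
[53] read 'a'  n6⇒n6 (via fail)  → match P2@[53:53]
[54] read 'b'  n6⇒n7
[55] read 'a'  n7⇒n6 (via fail)  → match P2@[55:55]
[56] read 'b'  n6⇒n7
[57] read 'd'  n7⇒n16 (via fail)  → match P6@[56:57]
[58] read 'b'  n16⇒n1 (via fail)
[59] read 'c'  n1⇒n0 (via fail)
[60] read 'd'  n0⇒n9

Matches: [[0,2],[2,1],[2,4],[5,0],[10,6],[13,4],[14,4],[17,0],[24,2],[26,1],[26,4],[27,4],[30,4],[31,6],[34,2],[35,5],[37,4],[38,2],[40,2],[41,2],[43,1],[43,4],[44,6],[50,4],[51,4],[52,2],[53,2],[55,2],[57,6]]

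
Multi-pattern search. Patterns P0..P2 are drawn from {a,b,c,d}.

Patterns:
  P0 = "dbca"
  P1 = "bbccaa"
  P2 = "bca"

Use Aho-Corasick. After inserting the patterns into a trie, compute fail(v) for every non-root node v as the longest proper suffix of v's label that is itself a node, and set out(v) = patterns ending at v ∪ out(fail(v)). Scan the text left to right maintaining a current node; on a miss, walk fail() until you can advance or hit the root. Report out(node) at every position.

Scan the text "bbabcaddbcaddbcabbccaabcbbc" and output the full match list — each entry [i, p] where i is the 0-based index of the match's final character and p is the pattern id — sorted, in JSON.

Build:
Trie (insert patterns):
  0='ε' goto b→5 d→1
  1='d' goto b→2
  2='db' goto c→3
  3='dbc' goto a→4
  4='dbca' goto ·  ←P0
  5='b' goto b→6 c→11
  6='bb' goto c→7
  7='bbc' goto c→8
  8='bbcc' goto a→9
  9='bbcca' goto a→10
  10='bbccaa' goto ·  ←P1
  11='bc' goto a→12
  12='bca' goto ·  ←P2

BFS fail/out derivation:
  n1('d'): parent n0 fail=0; on 'd' 0 → fail=0;  out ∅∪∅=∅
  n5('b'): parent n0 fail=0; on 'b' 0 → fail=0;  out ∅∪∅=∅
  n2('db'): parent n1 fail=0; on 'b' 0 → fail=5;  out ∅∪∅=∅
  n6('bb'): parent n5 fail=0; on 'b' 0 → fail=5;  out ∅∪∅=∅
  n11('bc'): parent n5 fail=0; on 'c' 0 → fail=0;  out ∅∪∅=∅
  n3('dbc'): parent n2 fail=5; on 'c' 5 → fail=11;  out ∅∪∅=∅
  n7('bbc'): parent n6 fail=5; on 'c' 5 → fail=11;  out ∅∪∅=∅
  n12('bca'): parent n11 fail=0; on 'a' 0 → fail=0;  out {2}∪∅={2}
  n4('dbca'): parent n3 fail=11; on 'a' 11 → fail=12;  out {0}∪{2}={0,2}
  n8('bbcc'): parent n7 fail=11; on 'c' 11→0 → fail=0;  out ∅∪∅=∅
  n9('bbcca'): parent n8 fail=0; on 'a' 0 → fail=0;  out ∅∪∅=∅
  n10('bbccaa'): parent n9 fail=0; on 'a' 0 → fail=0;  out {1}∪∅={1}

Text stream:
[0] read 'b'  n0⇒n5
[1] read 'b'  n5⇒n6
[2] read 'a'  n6⇒n0 ·f
[3] read 'b'  n0⇒n5
[4] read 'c'  n5⇒n11
[5] read 'a'  n11⇒n12  emit P2@[3:5]
[6] read 'd'  n12⇒n1 ·f
[7] read 'd'  n1⇒n1 ·f
[8] read 'b'  n1⇒n2
[9] read 'c'  n2⇒n3
[10] read 'a'  n3⇒n4  emit P0@[7:10],P2@[8:10]
[11] read 'd'  n4⇒n1 ·f
[12] read 'd'  n1⇒n1 ·f
[13] read 'b'  n1⇒n2
[14] read 'c'  n2⇒n3
[15] read 'a'  n3⇒n4  emit P0@[12:15],P2@[13:15]
[16] read 'b'  n4⇒n5 ·f
[17] read 'b'  n5⇒n6
[18] read 'c'  n6⇒n7
[19] read 'c'  n7⇒n8
[20] read 'a'  n8⇒n9
[21] read 'a'  n9⇒n10  emit P1@[16:21]
[22] read 'b'  n10⇒n5 ·f
[23] read 'c'  n5⇒n11
[24] read 'b'  n11⇒n5 ·f
[25] read 'b'  n5⇒n6
[26] read 'c'  n6⇒n7

Matches: [[5,2],[10,0],[10,2],[15,0],[15,2],[21,1]]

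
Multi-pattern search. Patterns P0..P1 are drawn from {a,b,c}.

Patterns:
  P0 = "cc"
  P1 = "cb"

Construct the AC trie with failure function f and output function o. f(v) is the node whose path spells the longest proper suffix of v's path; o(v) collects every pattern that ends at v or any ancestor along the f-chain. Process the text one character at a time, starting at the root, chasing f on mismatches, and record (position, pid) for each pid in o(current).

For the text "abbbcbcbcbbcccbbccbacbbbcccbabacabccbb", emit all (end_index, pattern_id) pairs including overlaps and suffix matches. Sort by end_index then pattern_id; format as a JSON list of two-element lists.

Construct AC machine:
Trie (insert patterns):
  n0 'ε': c→1
  n1 'c': b→3 c→2
  n2 'cc': ·  [P0 ends]
  n3 'cb': ·  [P1 ends]

Failure links (BFS by depth):
  n1('c'): parent n0 fail=0; on 'c' 0 → fail=0;  out ∅∪∅=∅
  n2('cc'): parent n1 fail=0; on 'c' 0 → fail=1;  out {0}∪∅={0}
  n3('cb'): parent n1 fail=0; on 'b' 0 → fail=0;  out {1}∪∅={1}

Scan:
[0] read 'a'  n0⇒n0
[1] read 'b'  n0⇒n0
[2] read 'b'  n0⇒n0
[3] read 'b'  n0⇒n0
[4] read 'c'  n0⇒n1
[5] read 'b'  n1⇒n3  emit P1@[4:5]
[6] read 'c'  n3⇒n1 (via fail)
[7] read 'b'  n1⇒n3  emit P1@[6:7]
[8] read 'c'  n3⇒n1 (via fail)
[9] read 'b'  n1⇒n3  emit P1@[8:9]
[10] read 'b'  n3⇒n0 (via fail)
[11] read 'c'  n0⇒n1
[12] read 'c'  n1⇒n2  emit P0@[11:12]
[13] read 'c'  n2⇒n2 (via fail)  emit P0@[12:13]
[14] read 'b'  n2⇒n3 (via fail)  emit P1@[13:14]
[15] read 'b'  n3⇒n0 (via fail)
[16] read 'c'  n0⇒n1
[17] read 'c'  n1⇒n2  emit P0@[16:17]
[18] read 'b'  n2⇒n3 (via fail)  emit P1@[17:18]
[19] read 'a'  n3⇒n0 (via fail)
[20] read 'c'  n0⇒n1
[21] read 'b'  n1⇒n3  emit P1@[20:21]
[22] read 'b'  n3⇒n0 (via fail)
[23] read 'b'  n0⇒n0
[24] read 'c'  n0⇒n1
[25] read 'c'  n1⇒n2  emit P0@[24:25]
[26] read 'c'  n2⇒n2 (via fail)  emit P0@[25:26]
[27] read 'b'  n2⇒n3 (via fail)  emit P1@[26:27]
[28] read 'a'  n3⇒n0 (via fail)
[29] read 'b'  n0⇒n0
[30] read 'a'  n0⇒n0
[31] read 'c'  n0⇒n1
[32] read 'a'  n1⇒n0 (via fail)
[33] read 'b'  n0⇒n0
[34] read 'c'  n0⇒n1
[35] read 'c'  n1⇒n2  emit P0@[34:35]
[36] read 'b'  n2⇒n3 (via fail)  emit P1@[35:36]
[37] read 'b'  n3⇒n0 (via fail)

All matches (sorted): [[5,1],[7,1],[9,1],[12,0],[13,0],[14,1],[17,0],[18,1],[21,1],[25,0],[26,0],[27,1],[35,0],[36,1]]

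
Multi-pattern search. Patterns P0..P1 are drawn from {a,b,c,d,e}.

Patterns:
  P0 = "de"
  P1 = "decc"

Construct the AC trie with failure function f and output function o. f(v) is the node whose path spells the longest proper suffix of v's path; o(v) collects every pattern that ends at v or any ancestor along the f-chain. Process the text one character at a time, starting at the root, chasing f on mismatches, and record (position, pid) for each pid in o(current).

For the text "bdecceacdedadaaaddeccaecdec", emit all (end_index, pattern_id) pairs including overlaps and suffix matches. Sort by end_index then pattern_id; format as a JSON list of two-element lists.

Build automaton:
Trie (insert patterns):
  0='ε' goto d→1
  1='d' goto e→2
  2='de' goto c→3  ←P0
  3='dec' goto c→4
  4='decc' goto ·  ←P1

BFS fail/out derivation:
  fail(1) 'd': from fail(0)=0 chase 'd': 0 ⇒ 0;  out=∅∪out(0)=∅
  fail(2) 'de': from fail(1)=0 chase 'e': 0 ⇒ 0;  out={0}∪out(0)={0}
  fail(3) 'dec': from fail(2)=0 chase 'c': 0 ⇒ 0;  out=∅∪out(0)=∅
  fail(4) 'decc': from fail(3)=0 chase 'c': 0 ⇒ 0;  out={1}∪out(0)={1}

Scan:
[0] read 'b'  n0⇒n0
[1] read 'd'  n0⇒n1
[2] read 'e'  n1⇒n2  → match P0@[1:2]
[3] read 'c'  n2⇒n3
[4] read 'c'  n3⇒n4  → match P1@[1:4]
[5] read 'e'  n4⇒n0 (via fail)
[6] read 'a'  n0⇒n0
[7] read 'c'  n0⇒n0
[8] read 'd'  n0⇒n1
[9] read 'e'  n1⇒n2  → match P0@[8:9]
[10] read 'd'  n2⇒n1 (via fail)
[11] read 'a'  n1⇒n0 (via fail)
[12] read 'd'  n0⇒n1
[13] read 'a'  n1⇒n0 (via fail)
[14] read 'a'  n0⇒n0
[15] read 'a'  n0⇒n0
[16] read 'd'  n0⇒n1
[17] read 'd'  n1⇒n1 (via fail)
[18] read 'e'  n1⇒n2  → match P0@[17:18]
[19] read 'c'  n2⇒n3
[20] read 'c'  n3⇒n4  → match P1@[17:20]
[21] read 'a'  n4⇒n0 (via fail)
[22] read 'e'  n0⇒n0
[23] read 'c'  n0⇒n0
[24] read 'd'  n0⇒n1
[25] read 'e'  n1⇒n2  → match P0@[24:25]
[26] read 'c'  n2⇒n3

Result: [[2,0],[4,1],[9,0],[18,0],[20,1],[25,0]]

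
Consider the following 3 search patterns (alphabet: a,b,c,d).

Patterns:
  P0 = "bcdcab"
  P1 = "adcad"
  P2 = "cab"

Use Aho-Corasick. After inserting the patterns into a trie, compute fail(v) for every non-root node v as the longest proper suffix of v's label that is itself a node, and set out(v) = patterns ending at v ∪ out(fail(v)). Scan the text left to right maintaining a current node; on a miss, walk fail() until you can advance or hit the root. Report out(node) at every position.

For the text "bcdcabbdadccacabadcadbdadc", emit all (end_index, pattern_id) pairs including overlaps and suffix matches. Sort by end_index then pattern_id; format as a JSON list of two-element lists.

Build:
Trie nodes:
  0='ε' goto a→7 b→1 c→12
  1='b' goto c→2
  2='bc' goto d→3
  3='bcd' goto c→4
  4='bcdc' goto a→5
  5='bcdca' goto b→6
  6='bcdcab' goto ·  [P0 ends]
  7='a' goto d→8
  8='ad' goto c→9
  9='adc' goto a→10
  10='adca' goto d→11
  11='adcad' goto ·  [P1 ends]
  12='c' goto a→13
  13='ca' goto b→14
  14='cab' goto ·  [P2 ends]

Failure links (BFS by depth):
  fail(1) 'b': from fail(0)=0 chase 'b': 0 ⇒ 0;  out=∅∪out(0)=∅
  fail(7) 'a': from fail(0)=0 chase 'a': 0 ⇒ 0;  out=∅∪out(0)=∅
  fail(12) 'c': from fail(0)=0 chase 'c': 0 ⇒ 0;  out=∅∪out(0)=∅
  fail(2) 'bc': from fail(1)=0 chase 'c': 0 ⇒ 12;  out=∅∪out(12)=∅
  fail(8) 'ad': from fail(7)=0 chase 'd': 0 ⇒ 0;  out=∅∪out(0)=∅
  fail(13) 'ca': from fail(12)=0 chase 'a': 0 ⇒ 7;  out=∅∪out(7)=∅
  fail(3) 'bcd': from fail(2)=12 chase 'd': 12→0 ⇒ 0;  out=∅∪out(0)=∅
  fail(9) 'adc': from fail(8)=0 chase 'c': 0 ⇒ 12;  out=∅∪out(12)=∅
  fail(14) 'cab': from fail(13)=7 chase 'b': 7→0 ⇒ 1;  out={2}∪out(1)={2}
  fail(4) 'bcdc': from fail(3)=0 chase 'c': 0 ⇒ 12;  out=∅∪out(12)=∅
  fail(10) 'adca': from fail(9)=12 chase 'a': 12 ⇒ 13;  out=∅∪out(13)=∅
  fail(5) 'bcdca': from fail(4)=12 chase 'a': 12 ⇒ 13;  out=∅∪out(13)=∅
  fail(11) 'adcad': from fail(10)=13 chase 'd': 13→7 ⇒ 8;  out={1}∪out(8)={1}
  fail(6) 'bcdcab': from fail(5)=13 chase 'b': 13 ⇒ 14;  out={0}∪out(14)={0,2}

Scan:
[0] read 'b'  n0⇒n1
[1] read 'c'  n1⇒n2
[2] read 'd'  n2⇒n3
[3] read 'c'  n3⇒n4
[4] read 'a'  n4⇒n5
[5] read 'b'  n5⇒n6  emit P0@[0:5],P2@[3:5]
[6] read 'b'  n6⇒n1 (via fail)
[7] read 'd'  n1⇒n0 (via fail)
[8] read 'a'  n0⇒n7
[9] read 'd'  n7⇒n8
[10] read 'c'  n8⇒n9
[11] read 'c'  n9⇒n12 (via fail)
[12] read 'a'  n12⇒n13
[13] read 'c'  n13⇒n12 (via fail)
[14] read 'a'  n12⇒n13
[15] read 'b'  n13⇒n14  emit P2@[13:15]
[16] read 'a'  n14⇒n7 (via fail)
[17] read 'd'  n7⇒n8
[18] read 'c'  n8⇒n9
[19] read 'a'  n9⇒n10
[20] read 'd'  n10⇒n11  emit P1@[16:20]
[21] read 'b'  n11⇒n1 (via fail)
[22] read 'd'  n1⇒n0 (via fail)
[23] read 'a'  n0⇒n7
[24] read 'd'  n7⇒n8
[25] read 'c'  n8⇒n9

All matches (sorted): [[5,0],[5,2],[15,2],[20,1]]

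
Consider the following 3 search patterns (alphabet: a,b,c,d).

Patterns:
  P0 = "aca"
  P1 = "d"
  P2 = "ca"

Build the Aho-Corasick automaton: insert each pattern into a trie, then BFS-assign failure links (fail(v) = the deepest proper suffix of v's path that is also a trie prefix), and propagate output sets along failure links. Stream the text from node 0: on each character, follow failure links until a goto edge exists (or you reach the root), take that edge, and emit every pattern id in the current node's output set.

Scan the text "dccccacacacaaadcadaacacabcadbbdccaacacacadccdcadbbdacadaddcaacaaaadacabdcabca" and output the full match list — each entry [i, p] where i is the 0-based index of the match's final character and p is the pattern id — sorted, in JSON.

Construct AC machine:
Trie (insert patterns):
  0='ε' goto a→1 c→5 d→4
  1='a' goto c→2
  2='ac' goto a→3
  3='aca' goto ·  ←P0
  4='d' goto ·  ←P1
  5='c' goto a→6
  6='ca' goto ·  ←P2

Failure links (BFS by depth):
  fail(1) 'a': from fail(0)=0 chase 'a': 0 ⇒ 0;  out=∅∪out(0)=∅
  fail(4) 'd': from fail(0)=0 chase 'd': 0 ⇒ 0;  out={1}∪out(0)={1}
  fail(5) 'c': from fail(0)=0 chase 'c': 0 ⇒ 0;  out=∅∪out(0)=∅
  fail(2) 'ac': from fail(1)=0 chase 'c': 0 ⇒ 5;  out=∅∪out(5)=∅
  fail(6) 'ca': from fail(5)=0 chase 'a': 0 ⇒ 1;  out={2}∪out(1)={2}
  fail(3) 'aca': from fail(2)=5 chase 'a': 5 ⇒ 6;  out={0}∪out(6)={0,2}

Scan:
i=0 'd': node 0→4  ** P1@[0:0]
i=1 'c': node 4→5 ·f
i=2 'c': node 5→5 ·f
i=3 'c': node 5→5 ·f
i=4 'c': node 5→5 ·f
i=5 'a': node 5→6  ** P2@[4:5]
i=6 'c': node 6→2 ·f
i=7 'a': node 2→3  ** P0@[5:7],P2@[6:7]
i=8 'c': node 3→2 ·f
i=9 'a': node 2→3  ** P0@[7:9],P2@[8:9]
i=10 'c': node 3→2 ·f
i=11 'a': node 2→3  ** P0@[9:11],P2@[10:11]
i=12 'a': node 3→1 ·f
i=13 'a': node 1→1 ·f
i=14 'd': node 1→4 ·f  ** P1@[14:14]
i=15 'c': node 4→5 ·f
i=16 'a': node 5→6  ** P2@[15:16]
i=17 'd': node 6→4 ·f  ** P1@[17:17]
i=18 'a': node 4→1 ·f
i=19 'a': node 1→1 ·f
i=20 'c': node 1→2
i=21 'a': node 2→3  ** P0@[19:21],P2@[20:21]
i=22 'c': node 3→2 ·f
i=23 'a': node 2→3  ** P0@[21:23],P2@[22:23]
i=24 'b': node 3→0 ·f
i=25 'c': node 0→5
i=26 'a': node 5→6  ** P2@[25:26]
i=27 'd': node 6→4 ·f  ** P1@[27:27]
i=28 'b': node 4→0 ·f
i=29 'b': node 0→0
i=30 'd': node 0→4  ** P1@[30:30]
i=31 'c': node 4→5 ·f
i=32 'c': node 5→5 ·f
i=33 'a': node 5→6  ** P2@[32:33]
i=34 'a': node 6→1 ·f
i=35 'c': node 1→2
i=36 'a': node 2→3  ** P0@[34:36],P2@[35:36]
i=37 'c': node 3→2 ·f
i=38 'a': node 2→3  ** P0@[36:38],P2@[37:38]
i=39 'c': node 3→2 ·f
i=40 'a': node 2→3  ** P0@[38:40],P2@[39:40]
i=41 'd': node 3→4 ·f  ** P1@[41:41]
i=42 'c': node 4→5 ·f
i=43 'c': node 5→5 ·f
i=44 'd': node 5→4 ·f  ** P1@[44:44]
i=45 'c': node 4→5 ·f
i=46 'a': node 5→6  ** P2@[45:46]
i=47 'd': node 6→4 ·f  ** P1@[47:47]
i=48 'b': node 4→0 ·f
i=49 'b': node 0→0
i=50 'd': node 0→4  ** P1@[50:50]
i=51 'a': node 4→1 ·f
i=52 'c': node 1→2
i=53 'a': node 2→3  ** P0@[51:53],P2@[52:53]
i=54 'd': node 3→4 ·f  ** P1@[54:54]
i=55 'a': node 4→1 ·f
i=56 'd': node 1→4 ·f  ** P1@[56:56]
i=57 'd': node 4→4 ·f  ** P1@[57:57]
i=58 'c': node 4→5 ·f
i=59 'a': node 5→6  ** P2@[58:59]
i=60 'a': node 6→1 ·f
i=61 'c': node 1→2
i=62 'a': node 2→3  ** P0@[60:62],P2@[61:62]
i=63 'a': node 3→1 ·f
i=64 'a': node 1→1 ·f
i=65 'a': node 1→1 ·f
i=66 'd': node 1→4 ·f  ** P1@[66:66]
i=67 'a': node 4→1 ·f
i=68 'c': node 1→2
i=69 'a': node 2→3  ** P0@[67:69],P2@[68:69]
i=70 'b': node 3→0 ·f
i=71 'd': node 0→4  ** P1@[71:71]
i=72 'c': node 4→5 ·f
i=73 'a': node 5→6  ** P2@[72:73]
i=74 'b': node 6→0 ·f
i=75 'c': node 0→5
i=76 'a': node 5→6  ** P2@[75:76]

Result: [[0,1],[5,2],[7,0],[7,2],[9,0],[9,2],[11,0],[11,2],[14,1],[16,2],[17,1],[21,0],[21,2],[23,0],[23,2],[26,2],[27,1],[30,1],[33,2],[36,0],[36,2],[38,0],[38,2],[40,0],[40,2],[41,1],[44,1],[46,2],[47,1],[50,1],[53,0],[53,2],[54,1],[56,1],[57,1],[59,2],[62,0],[62,2],[66,1],[69,0],[69,2],[71,1],[73,2],[76,2]]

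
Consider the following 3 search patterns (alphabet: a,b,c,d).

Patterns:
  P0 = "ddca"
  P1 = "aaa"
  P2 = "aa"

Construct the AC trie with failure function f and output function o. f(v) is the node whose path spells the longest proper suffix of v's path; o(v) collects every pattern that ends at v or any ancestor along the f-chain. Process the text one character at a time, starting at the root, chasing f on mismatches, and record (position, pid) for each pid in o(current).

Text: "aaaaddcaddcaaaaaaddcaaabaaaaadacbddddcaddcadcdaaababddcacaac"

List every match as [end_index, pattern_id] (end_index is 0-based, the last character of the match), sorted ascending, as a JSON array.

Construct AC machine:
Trie nodes:
  0='ε' goto a→5 d→1
  1='d' goto d→2
  2='dd' goto c→3
  3='ddc' goto a→4
  4='ddca' goto ·  ←P0
  5='a' goto a→6
  6='aa' goto a→7  ←P2
  7='aaa' goto ·  ←P1

Failure links (BFS by depth):
  n1('d'): parent n0 fail=0; on 'd' 0 → fail=0;  out ∅∪∅=∅
  n5('a'): parent n0 fail=0; on 'a' 0 → fail=0;  out ∅∪∅=∅
  n2('dd'): parent n1 fail=0; on 'd' 0 → fail=1;  out ∅∪∅=∅
  n6('aa'): parent n5 fail=0; on 'a' 0 → fail=5;  out {2}∪∅={2}
  n3('ddc'): parent n2 fail=1; on 'c' 1→0 → fail=0;  out ∅∪∅=∅
  n7('aaa'): parent n6 fail=5; on 'a' 5 → fail=6;  out {1}∪{2}={1,2}
  n4('ddca'): parent n3 fail=0; on 'a' 0 → fail=5;  out {0}∪∅={0}

Text stream:
i=0 'a': node 0→5
i=1 'a': node 5→6  ** P2@[0:1]
i=2 'a': node 6→7  ** P1@[0:2],P2@[1:2]
i=3 'a': node 7→7 ·f  ** P1@[1:3],P2@[2:3]
i=4 'd': node 7→1 ·f
i=5 'd': node 1→2
i=6 'c': node 2→3
i=7 'a': node 3→4  ** P0@[4:7]
i=8 'd': node 4→1 ·f
i=9 'd': node 1→2
i=10 'c': node 2→3
i=11 'a': node 3→4  ** P0@[8:11]
i=12 'a': node 4→6 ·f  ** P2@[11:12]
i=13 'a': node 6→7  ** P1@[11:13],P2@[12:13]
i=14 'a': node 7→7 ·f  ** P1@[12:14],P2@[13:14]
i=15 'a': node 7→7 ·f  ** P1@[13:15],P2@[14:15]
i=16 'a': node 7→7 ·f  ** P1@[14:16],P2@[15:16]
i=17 'd': node 7→1 ·f
i=18 'd': node 1→2
i=19 'c': node 2→3
i=20 'a': node 3→4  ** P0@[17:20]
i=21 'a': node 4→6 ·f  ** P2@[20:21]
i=22 'a': node 6→7  ** P1@[20:22],P2@[21:22]
i=23 'b': node 7→0 ·f
i=24 'a': node 0→5
i=25 'a': node 5→6  ** P2@[24:25]
i=26 'a': node 6→7  ** P1@[24:26],P2@[25:26]
i=27 'a': node 7→7 ·f  ** P1@[25:27],P2@[26:27]
i=28 'a': node 7→7 ·f  ** P1@[26:28],P2@[27:28]
i=29 'd': node 7→1 ·f
i=30 'a': node 1→5 ·f
i=31 'c': node 5→0 ·f
i=32 'b': node 0→0
i=33 'd': node 0→1
i=34 'd': node 1→2
i=35 'd': node 2→2 ·f
i=36 'd': node 2→2 ·f
i=37 'c': node 2→3
i=38 'a': node 3→4  ** P0@[35:38]
i=39 'd': node 4→1 ·f
i=40 'd': node 1→2
i=41 'c': node 2→3
i=42 'a': node 3→4  ** P0@[39:42]
i=43 'd': node 4→1 ·f
i=44 'c': node 1→0 ·f
i=45 'd': node 0→1
i=46 'a': node 1→5 ·f
i=47 'a': node 5→6  ** P2@[46:47]
i=48 'a': node 6→7  ** P1@[46:48],P2@[47:48]
i=49 'b': node 7→0 ·f
i=50 'a': node 0→5
i=51 'b': node 5→0 ·f
i=52 'd': node 0→1
i=53 'd': node 1→2
i=54 'c': node 2→3
i=55 'a': node 3→4  ** P0@[52:55]
i=56 'c': node 4→0 ·f
i=57 'a': node 0→5
i=58 'a': node 5→6  ** P2@[57:58]
i=59 'c': node 6→0 ·f

Result: [[1,2],[2,1],[2,2],[3,1],[3,2],[7,0],[11,0],[12,2],[13,1],[13,2],[14,1],[14,2],[15,1],[15,2],[16,1],[16,2],[20,0],[21,2],[22,1],[22,2],[25,2],[26,1],[26,2],[27,1],[27,2],[28,1],[28,2],[38,0],[42,0],[47,2],[48,1],[48,2],[55,0],[58,2]]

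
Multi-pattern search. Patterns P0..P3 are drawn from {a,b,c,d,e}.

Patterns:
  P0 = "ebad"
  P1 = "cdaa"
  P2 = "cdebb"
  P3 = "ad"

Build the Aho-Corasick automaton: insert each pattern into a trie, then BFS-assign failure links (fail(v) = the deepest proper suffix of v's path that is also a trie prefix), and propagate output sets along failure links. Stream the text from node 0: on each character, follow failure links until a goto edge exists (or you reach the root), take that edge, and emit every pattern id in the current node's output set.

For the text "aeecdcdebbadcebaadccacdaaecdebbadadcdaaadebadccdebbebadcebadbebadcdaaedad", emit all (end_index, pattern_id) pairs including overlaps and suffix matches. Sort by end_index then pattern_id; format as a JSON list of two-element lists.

Build:
Trie (insert patterns):
  n0 'ε': a→12 c→5 e→1
  n1 'e': b→2
  n2 'eb': a→3
  n3 'eba': d→4
  n4 'ebad': ·  [P0 ends]
  n5 'c': d→6
  n6 'cd': a→7 e→9
  n7 'cda': a→8
  n8 'cdaa': ·  [P1 ends]
  n9 'cde': b→10
  n10 'cdeb': b→11
  n11 'cdebb': ·  [P2 ends]
  n12 'a': d→13
  n13 'ad': ·  [P3 ends]

BFS fail/out derivation:
  n1('e'): parent n0 fail=0; on 'e' 0 → fail=0;  out ∅∪∅=∅
  n5('c'): parent n0 fail=0; on 'c' 0 → fail=0;  out ∅∪∅=∅
  n12('a'): parent n0 fail=0; on 'a' 0 → fail=0;  out ∅∪∅=∅
  n2('eb'): parent n1 fail=0; on 'b' 0 → fail=0;  out ∅∪∅=∅
  n6('cd'): parent n5 fail=0; on 'd' 0 → fail=0;  out ∅∪∅=∅
  n13('ad'): parent n12 fail=0; on 'd' 0 → fail=0;  out {3}∪∅={3}
  n3('eba'): parent n2 fail=0; on 'a' 0 → fail=12;  out ∅∪∅=∅
  n7('cda'): parent n6 fail=0; on 'a' 0 → fail=12;  out ∅∪∅=∅
  n9('cde'): parent n6 fail=0; on 'e' 0 → fail=1;  out ∅∪∅=∅
  n4('ebad'): parent n3 fail=12; on 'd' 12 → fail=13;  out {0}∪{3}={0,3}
  n8('cdaa'): parent n7 fail=12; on 'a' 12→0 → fail=12;  out {1}∪∅={1}
  n10('cdeb'): parent n9 fail=1; on 'b' 1 → fail=2;  out ∅∪∅=∅
  n11('cdebb'): parent n10 fail=2; on 'b' 2→0 → fail=0;  out {2}∪∅={2}

Scan:
i=0 'a': node 0→12
i=1 'e': node 12→1 (fail-walked)
i=2 'e': node 1→1 (fail-walked)
i=3 'c': node 1→5 (fail-walked)
i=4 'd': node 5→6
i=5 'c': node 6→5 (fail-walked)
i=6 'd': node 5→6
i=7 'e': node 6→9
i=8 'b': node 9→10
i=9 'b': node 10→11  ** P2@[5:9]
i=10 'a': node 11→12 (fail-walked)
i=11 'd': node 12→13  ** P3@[10:11]
i=12 'c': node 13→5 (fail-walked)
i=13 'e': node 5→1 (fail-walked)
i=14 'b': node 1→2
i=15 'a': node 2→3
i=16 'a': node 3→12 (fail-walked)
i=17 'd': node 12→13  ** P3@[16:17]
i=18 'c': node 13→5 (fail-walked)
i=19 'c': node 5→5 (fail-walked)
i=20 'a': node 5→12 (fail-walked)
i=21 'c': node 12→5 (fail-walked)
i=22 'd': node 5→6
i=23 'a': node 6→7
i=24 'a': node 7→8  ** P1@[21:24]
i=25 'e': node 8→1 (fail-walked)
i=26 'c': node 1→5 (fail-walked)
i=27 'd': node 5→6
i=28 'e': node 6→9
i=29 'b': node 9→10
i=30 'b': node 10→11  ** P2@[26:30]
i=31 'a': node 11→12 (fail-walked)
i=32 'd': node 12→13  ** P3@[31:32]
i=33 'a': node 13→12 (fail-walked)
i=34 'd': node 12→13  ** P3@[33:34]
i=35 'c': node 13→5 (fail-walked)
i=36 'd': node 5→6
i=37 'a': node 6→7
i=38 'a': node 7→8  ** P1@[35:38]
i=39 'a': node 8→12 (fail-walked)
i=40 'd': node 12→13  ** P3@[39:40]
i=41 'e': node 13→1 (fail-walked)
i=42 'b': node 1→2
i=43 'a': node 2→3
i=44 'd': node 3→4  ** P0@[41:44],P3@[43:44]
i=45 'c': node 4→5 (fail-walked)
i=46 'c': node 5→5 (fail-walked)
i=47 'd': node 5→6
i=48 'e': node 6→9
i=49 'b': node 9→10
i=50 'b': node 10→11  ** P2@[46:50]
i=51 'e': node 11→1 (fail-walked)
i=52 'b': node 1→2
i=53 'a': node 2→3
i=54 'd': node 3→4  ** P0@[51:54],P3@[53:54]
i=55 'c': node 4→5 (fail-walked)
i=56 'e': node 5→1 (fail-walked)
i=57 'b': node 1→2
i=58 'a': node 2→3
i=59 'd': node 3→4  ** P0@[56:59],P3@[58:59]
i=60 'b': node 4→0 (fail-walked)
i=61 'e': node 0→1
i=62 'b': node 1→2
i=63 'a': node 2→3
i=64 'd': node 3→4  ** P0@[61:64],P3@[63:64]
i=65 'c': node 4→5 (fail-walked)
i=66 'd': node 5→6
i=67 'a': node 6→7
i=68 'a': node 7→8  ** P1@[65:68]
i=69 'e': node 8→1 (fail-walked)
i=70 'd': node 1→0 (fail-walked)
i=71 'a': node 0→12
i=72 'd': node 12→13  ** P3@[71:72]

Matches: [[9,2],[11,3],[17,3],[24,1],[30,2],[32,3],[34,3],[38,1],[40,3],[44,0],[44,3],[50,2],[54,0],[54,3],[59,0],[59,3],[64,0],[64,3],[68,1],[72,3]]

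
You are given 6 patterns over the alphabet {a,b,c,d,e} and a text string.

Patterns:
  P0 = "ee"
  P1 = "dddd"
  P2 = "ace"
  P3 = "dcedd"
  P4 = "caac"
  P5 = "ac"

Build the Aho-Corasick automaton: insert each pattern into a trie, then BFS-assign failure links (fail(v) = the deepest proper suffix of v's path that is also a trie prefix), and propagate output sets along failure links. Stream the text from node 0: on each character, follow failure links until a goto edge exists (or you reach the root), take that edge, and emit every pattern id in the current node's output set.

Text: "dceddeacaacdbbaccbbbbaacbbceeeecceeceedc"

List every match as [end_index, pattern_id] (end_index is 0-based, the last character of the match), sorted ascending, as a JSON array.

Build:
Trie (insert patterns):
  n0 'ε': a→7 c→14 d→3 e→1
  n1 'e': e→2
  n2 'ee': ·  ←P0
  n3 'd': c→10 d→4
  n4 'dd': d→5
  n5 'ddd': d→6
  n6 'dddd': ·  ←P1
  n7 'a': c→8
  n8 'ac': e→9  ←P5
  n9 'ace': ·  ←P2
  n10 'dc': e→11
  n11 'dce': d→12
  n12 'dced': d→13
  n13 'dcedd': ·  ←P3
  n14 'c': a→15
  n15 'ca': a→16
  n16 'caa': c→17
  n17 'caac': ·  ←P4

Failure links (BFS by depth):
  fail(1) 'e': from fail(0)=0 chase 'e': 0 ⇒ 0;  out=∅∪out(0)=∅
  fail(3) 'd': from fail(0)=0 chase 'd': 0 ⇒ 0;  out=∅∪out(0)=∅
  fail(7) 'a': from fail(0)=0 chase 'a': 0 ⇒ 0;  out=∅∪out(0)=∅
  fail(14) 'c': from fail(0)=0 chase 'c': 0 ⇒ 0;  out=∅∪out(0)=∅
  fail(2) 'ee': from fail(1)=0 chase 'e': 0 ⇒ 1;  out={0}∪out(1)={0}
  fail(4) 'dd': from fail(3)=0 chase 'd': 0 ⇒ 3;  out=∅∪out(3)=∅
  fail(8) 'ac': from fail(7)=0 chase 'c': 0 ⇒ 14;  out={5}∪out(14)={5}
  fail(10) 'dc': from fail(3)=0 chase 'c': 0 ⇒ 14;  out=∅∪out(14)=∅
  fail(15) 'ca': from fail(14)=0 chase 'a': 0 ⇒ 7;  out=∅∪out(7)=∅
  fail(5) 'ddd': from fail(4)=3 chase 'd': 3 ⇒ 4;  out=∅∪out(4)=∅
  fail(9) 'ace': from fail(8)=14 chase 'e': 14→0 ⇒ 1;  out={2}∪out(1)={2}
  fail(11) 'dce': from fail(10)=14 chase 'e': 14→0 ⇒ 1;  out=∅∪out(1)=∅
  fail(16) 'caa': from fail(15)=7 chase 'a': 7→0 ⇒ 7;  out=∅∪out(7)=∅
  fail(6) 'dddd': from fail(5)=4 chase 'd': 4 ⇒ 5;  out={1}∪out(5)={1}
  fail(12) 'dced': from fail(11)=1 chase 'd': 1→0 ⇒ 3;  out=∅∪out(3)=∅
  fail(17) 'caac': from fail(16)=7 chase 'c': 7 ⇒ 8;  out={4}∪out(8)={4,5}
  fail(13) 'dcedd': from fail(12)=3 chase 'd': 3 ⇒ 4;  out={3}∪out(4)={3}

Run:
[0] read 'd'  n0⇒n3
[1] read 'c'  n3⇒n10
[2] read 'e'  n10⇒n11
[3] read 'd'  n11⇒n12
[4] read 'd'  n12⇒n13  emit P3@[0:4]
[5] read 'e'  n13⇒n1 ·f
[6] read 'a'  n1⇒n7 ·f
[7] read 'c'  n7⇒n8  emit P5@[6:7]
[8] read 'a'  n8⇒n15 ·f
[9] read 'a'  n15⇒n16
[10] read 'c'  n16⇒n17  emit P4@[7:10],P5@[9:10]
[11] read 'd'  n17⇒n3 ·f
[12] read 'b'  n3⇒n0 ·f
[13] read 'b'  n0⇒n0
[14] read 'a'  n0⇒n7
[15] read 'c'  n7⇒n8  emit P5@[14:15]
[16] read 'c'  n8⇒n14 ·f
[17] read 'b'  n14⇒n0 ·f
[18] read 'b'  n0⇒n0
[19] read 'b'  n0⇒n0
[20] read 'b'  n0⇒n0
[21] read 'a'  n0⇒n7
[22] read 'a'  n7⇒n7 ·f
[23] read 'c'  n7⇒n8  emit P5@[22:23]
[24] read 'b'  n8⇒n0 ·f
[25] read 'b'  n0⇒n0
[26] read 'c'  n0⇒n14
[27] read 'e'  n14⇒n1 ·f
[28] read 'e'  n1⇒n2  emit P0@[27:28]
[29] read 'e'  n2⇒n2 ·f  emit P0@[28:29]
[30] read 'e'  n2⇒n2 ·f  emit P0@[29:30]
[31] read 'c'  n2⇒n14 ·f
[32] read 'c'  n14⇒n14 ·f
[33] read 'e'  n14⇒n1 ·f
[34] read 'e'  n1⇒n2  emit P0@[33:34]
[35] read 'c'  n2⇒n14 ·f
[36] read 'e'  n14⇒n1 ·f
[37] read 'e'  n1⇒n2  emit P0@[36:37]
[38] read 'd'  n2⇒n3 ·f
[39] read 'c'  n3⇒n10

Result: [[4,3],[7,5],[10,4],[10,5],[15,5],[23,5],[28,0],[29,0],[30,0],[34,0],[37,0]]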